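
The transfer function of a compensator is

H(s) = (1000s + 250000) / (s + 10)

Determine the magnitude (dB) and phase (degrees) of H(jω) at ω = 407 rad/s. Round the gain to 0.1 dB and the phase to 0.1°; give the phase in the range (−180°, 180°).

61.4 dB, -30.2°

Substitute s = j407:
Numerator: 1000(j407) + 250000 = 250000 + j407000
Denominator: (j407) + 10 = 10 + j407
|N| = √(250000² + 407000²) ≈ 4.7765e+05, ∠N ≈ 58.44°
|D| = √(10² + 407²) ≈ 407.12, ∠D ≈ 88.59°
|H| = 4.7765e+05 / 407.12 ≈ 1173.2
Gain = 20 log₁₀(1173.2) ≈ 61.39 dB
∠H = 58.44° − 88.59° = -30.15°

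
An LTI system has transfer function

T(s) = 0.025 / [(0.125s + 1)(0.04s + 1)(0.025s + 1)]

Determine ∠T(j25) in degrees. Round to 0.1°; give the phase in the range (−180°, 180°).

At ω = 25 rad/s:
pole (1 + j25·0.125) = 1 + j3.125 → |·| ≈ 3.2811, ∠ ≈ 72.26°
pole (1 + j25·0.04) = 1 + j1 → |·| ≈ 1.4142, ∠ ≈ 45.00°
pole (1 + j25·0.025) = 1 + j0.625 → |·| ≈ 1.1792, ∠ ≈ 32.01°
∠T = (0°) − (72.26° + 45.00° + 32.01°) = -149.27°

-149.3°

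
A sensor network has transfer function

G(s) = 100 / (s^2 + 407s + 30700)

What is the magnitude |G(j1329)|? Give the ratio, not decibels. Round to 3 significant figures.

5.50e-05

Substitute s = j1329:
Numerator: 100 = 100 + j0
Denominator: (j1329)^2 + 407(j1329) + 30700 = -1735541 + j540903
|N| = √(100² + 0²) ≈ 100, ∠N ≈ 0.00°
|D| = √(1735541² + 540903²) ≈ 1.8179e+06, ∠D ≈ 162.69°
|G| = 100 / 1.8179e+06 ≈ 5.5009e-05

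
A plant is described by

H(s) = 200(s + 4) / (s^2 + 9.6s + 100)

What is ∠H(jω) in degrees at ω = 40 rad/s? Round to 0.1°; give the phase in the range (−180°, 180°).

-81.4°

At s = jω = j40:
zero (s+4): 4 + j40 → |·| = √(4²+40²) = √1616 ≈ 40.2, ∠ = arctan(40/4) ≈ 84.29°
quadratic: (j40)² + 9.6·j40 + 100 = -1500 + j384 → |·| ≈ 1548.4, ∠ ≈ 165.64°
∠H = 84.29° − 165.64° = -81.35°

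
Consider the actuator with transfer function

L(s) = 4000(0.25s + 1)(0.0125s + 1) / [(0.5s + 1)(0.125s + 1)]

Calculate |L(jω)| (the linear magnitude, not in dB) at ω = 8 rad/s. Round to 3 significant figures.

At ω = 8 rad/s:
zero (1 + j8·0.25) = 1 + j2 → |·| ≈ 2.2361, ∠ ≈ 63.43°
zero (1 + j8·0.0125) = 1 + j0.1 → |·| ≈ 1.005, ∠ ≈ 5.71°
pole (1 + j8·0.5) = 1 + j4 → |·| ≈ 4.1231, ∠ ≈ 75.96°
pole (1 + j8·0.125) = 1 + j1 → |·| ≈ 1.4142, ∠ ≈ 45.00°
|L| = 4000 · 2.2361 · 1.005 / (4.1231 · 1.4142) ≈ 1541.6

1.54e+03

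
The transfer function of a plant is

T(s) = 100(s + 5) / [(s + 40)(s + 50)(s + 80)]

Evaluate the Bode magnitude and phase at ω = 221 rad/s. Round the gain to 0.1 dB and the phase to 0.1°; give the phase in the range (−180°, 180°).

-54.7 dB, -138.4°

At s = jω = j221:
zero (s+5): 5 + j221 → |·| = √(5²+221²) = √48866 ≈ 221.06, ∠ = arctan(221/5) ≈ 88.70°
pole (s+40): 40 + j221 → |·| = √(40²+221²) = √50441 ≈ 224.59, ∠ = arctan(221/40) ≈ 79.74°
pole (s+50): 50 + j221 → |·| = √(50²+221²) = √51341 ≈ 226.59, ∠ = arctan(221/50) ≈ 77.25°
pole (s+80): 80 + j221 → |·| = √(80²+221²) = √55241 ≈ 235.03, ∠ = arctan(221/80) ≈ 70.10°
|T| = 100 · 221.06 / 1.1961e+07 ≈ 0.0018482
Gain = 20 log₁₀(0.0018482) ≈ -54.67 dB
∠T = 88.70° − 227.09° = -138.39°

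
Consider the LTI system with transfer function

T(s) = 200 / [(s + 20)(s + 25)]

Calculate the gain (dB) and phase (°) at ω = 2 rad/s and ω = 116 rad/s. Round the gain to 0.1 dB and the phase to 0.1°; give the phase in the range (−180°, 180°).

At s = jω = j2:
pole (s+20): 20 + j2 → |·| = √(20²+2²) = √404 ≈ 20.1, ∠ = arctan(2/20) ≈ 5.71°
pole (s+25): 25 + j2 → |·| = √(25²+2²) = √629 ≈ 25.08, ∠ = arctan(2/25) ≈ 4.57°
|T| = 200 / 504.11 ≈ 0.39674
Gain = 20 log₁₀(0.39674) ≈ -8.03 dB
∠T = 0.00° − 10.28° = -10.28°

At s = jω = j116:
pole (s+20): 20 + j116 → |·| = √(20²+116²) = √13856 ≈ 117.71, ∠ = arctan(116/20) ≈ 80.22°
pole (s+25): 25 + j116 → |·| = √(25²+116²) = √14081 ≈ 118.66, ∠ = arctan(116/25) ≈ 77.84°
|T| = 200 / 13967 ≈ 0.014319
Gain = 20 log₁₀(0.014319) ≈ -36.88 dB
∠T = 0.00° − 158.06° = -158.06°

ω = 2: -8.0 dB, -10.3°; ω = 116: -36.9 dB, -158.1°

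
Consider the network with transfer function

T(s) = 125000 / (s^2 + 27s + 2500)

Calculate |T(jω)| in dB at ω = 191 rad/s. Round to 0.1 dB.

At s = jω = j191:
quadratic: (j191)² + 27·j191 + 2500 = -33981 + j5157 → |·| ≈ 34370, ∠ ≈ 171.37°
|T| = 125000 / 34370 ≈ 3.6369
Gain = 20 log₁₀(3.6369) ≈ 11.21 dB

11.2 dB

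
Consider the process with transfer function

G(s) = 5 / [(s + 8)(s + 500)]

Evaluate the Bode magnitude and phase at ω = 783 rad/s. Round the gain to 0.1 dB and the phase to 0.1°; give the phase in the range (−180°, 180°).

-103.3 dB, -146.9°

At s = jω = j783:
pole (s+8): 8 + j783 → |·| = √(8²+783²) = √613153 ≈ 783.04, ∠ = arctan(783/8) ≈ 89.41°
pole (s+500): 500 + j783 → |·| = √(500²+783²) = √863089 ≈ 929.03, ∠ = arctan(783/500) ≈ 57.44°
|G| = 5 / 7.2747e+05 ≈ 6.8731e-06
Gain = 20 log₁₀(6.8731e-06) ≈ -103.26 dB
∠G = 0.00° − 146.85° = -146.85°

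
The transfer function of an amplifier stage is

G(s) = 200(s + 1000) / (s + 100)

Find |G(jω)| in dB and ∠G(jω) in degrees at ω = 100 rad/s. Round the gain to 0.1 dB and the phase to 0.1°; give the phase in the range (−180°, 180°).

At s = jω = j100:
zero (s+1000): 1000 + j100 → |·| = √(1000²+100²) = √1010000 ≈ 1005, ∠ = arctan(100/1000) ≈ 5.71°
pole (s+100): 100 + j100 → |·| = √(100²+100²) = √20000 ≈ 141.42, ∠ = arctan(100/100) ≈ 45.00°
|G| = 200 · 1005 / 141.42 ≈ 1421.3
Gain = 20 log₁₀(1421.3) ≈ 63.05 dB
∠G = 5.71° − 45.00° = -39.29°

63.1 dB, -39.3°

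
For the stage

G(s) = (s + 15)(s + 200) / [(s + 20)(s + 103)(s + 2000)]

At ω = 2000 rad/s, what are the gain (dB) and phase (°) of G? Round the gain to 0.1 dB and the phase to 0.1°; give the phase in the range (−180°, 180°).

At s = jω = j2000:
zero (s+15): 15 + j2000 → |·| = √(15²+2000²) = √4000225 ≈ 2000.1, ∠ = arctan(2000/15) ≈ 89.57°
zero (s+200): 200 + j2000 → |·| = √(200²+2000²) = √4040000 ≈ 2010, ∠ = arctan(2000/200) ≈ 84.29°
pole (s+20): 20 + j2000 → |·| = √(20²+2000²) = √4000400 ≈ 2000.1, ∠ = arctan(2000/20) ≈ 89.43°
pole (s+103): 103 + j2000 → |·| = √(103²+2000²) = √4010609 ≈ 2002.7, ∠ = arctan(2000/103) ≈ 87.05°
pole (s+2000): 2000 + j2000 → |·| = √(2000²+2000²) = √8000000 ≈ 2828.4, ∠ = arctan(2000/2000) ≈ 45.00°
|G| = 1 · 4.0202e+06 / 1.1329e+10 ≈ 0.00035486
Gain = 20 log₁₀(0.00035486) ≈ -69.00 dB
∠G = 173.86° − 221.48° = -47.62°

-69.0 dB, -47.6°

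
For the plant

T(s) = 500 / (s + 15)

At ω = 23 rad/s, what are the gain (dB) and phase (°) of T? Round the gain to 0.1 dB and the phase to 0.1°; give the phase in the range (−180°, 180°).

25.2 dB, -56.9°

At s = jω = j23:
pole (s+15): 15 + j23 → |·| = √(15²+23²) = √754 ≈ 27.459, ∠ = arctan(23/15) ≈ 56.89°
|T| = 500 / 27.459 ≈ 18.209
Gain = 20 log₁₀(18.209) ≈ 25.21 dB
∠T = 0.00° − 56.89° = -56.89°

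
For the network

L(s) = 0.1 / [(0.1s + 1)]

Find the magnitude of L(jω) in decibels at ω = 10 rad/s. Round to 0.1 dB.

At ω = 10 rad/s:
pole (1 + j10·0.1) = 1 + j1 → |·| ≈ 1.4142, ∠ ≈ 45.00°
|L| = 0.1 · 1 / (1.4142) ≈ 0.070711
Gain = 20 log₁₀(0.070711) ≈ -23.01 dB

-23.0 dB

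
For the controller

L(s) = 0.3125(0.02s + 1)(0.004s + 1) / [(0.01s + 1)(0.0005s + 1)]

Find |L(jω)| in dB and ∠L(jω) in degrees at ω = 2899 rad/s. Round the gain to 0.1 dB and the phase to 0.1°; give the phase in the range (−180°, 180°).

At ω = 2899 rad/s:
zero (1 + j2899·0.02) = 1 + j57.98 → |·| ≈ 57.989, ∠ ≈ 89.01°
zero (1 + j2899·0.004) = 1 + j11.596 → |·| ≈ 11.639, ∠ ≈ 85.07°
pole (1 + j2899·0.01) = 1 + j28.99 → |·| ≈ 29.007, ∠ ≈ 88.02°
pole (1 + j2899·0.0005) = 1 + j1.4495 → |·| ≈ 1.761, ∠ ≈ 55.40°
|L| = 0.3125 · 57.989 · 11.639 / (29.007 · 1.761) ≈ 4.129
Gain = 20 log₁₀(4.129) ≈ 12.32 dB
∠L = (89.01° + 85.07°) − (88.02° + 55.40°) = 30.66°

12.3 dB, 30.7°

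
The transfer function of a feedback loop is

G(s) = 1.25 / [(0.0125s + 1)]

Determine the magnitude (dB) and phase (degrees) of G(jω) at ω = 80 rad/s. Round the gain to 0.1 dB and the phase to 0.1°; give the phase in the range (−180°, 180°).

-1.1 dB, -45.0°

At ω = 80 rad/s:
pole (1 + j80·0.0125) = 1 + j1 → |·| ≈ 1.4142, ∠ ≈ 45.00°
|G| = 1.25 · 1 / (1.4142) ≈ 0.88389
Gain = 20 log₁₀(0.88389) ≈ -1.07 dB
∠G = (0°) − (45.00°) = -45.00°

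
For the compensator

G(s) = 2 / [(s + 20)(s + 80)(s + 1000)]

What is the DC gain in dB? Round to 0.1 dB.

G(0) = 2 / (20·80·1000) = 1.25e-06
20 log₁₀(1.25e-06) ≈ -118.06 dB

-118.1 dB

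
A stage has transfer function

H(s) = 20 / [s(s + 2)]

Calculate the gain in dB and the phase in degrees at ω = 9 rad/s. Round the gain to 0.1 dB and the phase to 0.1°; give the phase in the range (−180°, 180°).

-12.4 dB, -167.5°

At s = jω = j9:
pole (s+2): 2 + j9 → |·| = √(2²+9²) = √85 ≈ 9.2195, ∠ = arctan(9/2) ≈ 77.47°
pole at origin: |s| = 9, ∠ = 90.00° (in denominator)
|H| = 20 / 82.975 ≈ 0.24104
Gain = 20 log₁₀(0.24104) ≈ -12.36 dB
∠H = 0.00° − 167.47° = -167.47°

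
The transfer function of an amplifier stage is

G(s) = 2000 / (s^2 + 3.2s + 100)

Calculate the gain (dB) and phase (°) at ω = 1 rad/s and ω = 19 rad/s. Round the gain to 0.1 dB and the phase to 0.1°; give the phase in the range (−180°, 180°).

ω = 1: 26.1 dB, -1.9°; ω = 19: 17.5 dB, -166.9°

At s = jω = j1:
quadratic: (j1)² + 3.2·j1 + 100 = 99 + j3.2 → |·| ≈ 99.052, ∠ ≈ 1.85°
|G| = 2000 / 99.052 ≈ 20.191
Gain = 20 log₁₀(20.191) ≈ 26.10 dB
∠G = 0.00° − 1.85° = -1.85°

At s = jω = j19:
quadratic: (j19)² + 3.2·j19 + 100 = -261 + j60.8 → |·| ≈ 267.99, ∠ ≈ 166.89°
|G| = 2000 / 267.99 ≈ 7.463
Gain = 20 log₁₀(7.463) ≈ 17.46 dB
∠G = 0.00° − 166.89° = -166.89°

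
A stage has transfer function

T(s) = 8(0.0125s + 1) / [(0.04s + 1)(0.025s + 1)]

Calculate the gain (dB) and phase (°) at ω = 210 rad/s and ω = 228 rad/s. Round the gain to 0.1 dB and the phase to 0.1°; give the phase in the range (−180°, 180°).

ω = 210: -6.1 dB, -93.3°; ω = 228: -6.8 dB, -93.1°

At ω = 210 rad/s:
zero (1 + j210·0.0125) = 1 + j2.625 → |·| ≈ 2.809, ∠ ≈ 69.15°
pole (1 + j210·0.04) = 1 + j8.4 → |·| ≈ 8.4593, ∠ ≈ 83.21°
pole (1 + j210·0.025) = 1 + j5.25 → |·| ≈ 5.3444, ∠ ≈ 79.22°
|T| = 8 · 2.809 / (8.4593 · 5.3444) ≈ 0.49706
Gain = 20 log₁₀(0.49706) ≈ -6.07 dB
∠T = (69.15°) − (83.21° + 79.22°) = -93.28°

At ω = 228 rad/s:
zero (1 + j228·0.0125) = 1 + j2.85 → |·| ≈ 3.0203, ∠ ≈ 70.67°
pole (1 + j228·0.04) = 1 + j9.12 → |·| ≈ 9.1747, ∠ ≈ 83.74°
pole (1 + j228·0.025) = 1 + j5.7 → |·| ≈ 5.7871, ∠ ≈ 80.05°
|T| = 8 · 3.0203 / (9.1747 · 5.7871) ≈ 0.45508
Gain = 20 log₁₀(0.45508) ≈ -6.84 dB
∠T = (70.67°) − (83.74° + 80.05°) = -93.12°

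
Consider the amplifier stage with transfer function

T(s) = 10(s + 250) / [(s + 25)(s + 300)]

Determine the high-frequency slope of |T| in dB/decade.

-20 dB/decade

Each pole contributes −20 dB/decade at high frequency; each zero contributes +20 dB/decade.
Net: 1 zero(s) − 2 pole(s) → -20 dB/decade.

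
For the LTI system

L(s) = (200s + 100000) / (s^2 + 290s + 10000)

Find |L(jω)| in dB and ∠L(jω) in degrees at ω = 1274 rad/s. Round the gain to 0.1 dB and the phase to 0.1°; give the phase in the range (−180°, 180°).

-15.6 dB, -98.5°

Substitute s = j1274:
Numerator: 200(j1274) + 100000 = 100000 + j254800
Denominator: (j1274)^2 + 290(j1274) + 10000 = -1613076 + j369460
|N| = √(100000² + 254800²) ≈ 2.7372e+05, ∠N ≈ 68.57°
|D| = √(1613076² + 369460²) ≈ 1.6548e+06, ∠D ≈ 167.10°
|L| = 2.7372e+05 / 1.6548e+06 ≈ 0.16541
Gain = 20 log₁₀(0.16541) ≈ -15.63 dB
∠L = 68.57° − 167.10° = -98.53°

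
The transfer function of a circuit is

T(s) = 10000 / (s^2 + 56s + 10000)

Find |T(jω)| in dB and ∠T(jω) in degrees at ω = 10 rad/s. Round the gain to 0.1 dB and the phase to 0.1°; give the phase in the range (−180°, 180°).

0.1 dB, -3.2°

At s = jω = j10:
quadratic: (j10)² + 56·j10 + 10000 = 9900 + j560 → |·| ≈ 9915.8, ∠ ≈ 3.24°
|T| = 10000 / 9915.8 ≈ 1.0085
Gain = 20 log₁₀(1.0085) ≈ 0.07 dB
∠T = 0.00° − 3.24° = -3.24°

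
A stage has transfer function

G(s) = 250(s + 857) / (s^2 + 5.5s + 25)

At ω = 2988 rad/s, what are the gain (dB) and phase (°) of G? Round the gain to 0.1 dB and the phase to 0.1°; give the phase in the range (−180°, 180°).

At s = jω = j2988:
zero (s+857): 857 + j2988 → |·| = √(857²+2988²) = √9662593 ≈ 3108.5, ∠ = arctan(2988/857) ≈ 74.00°
quadratic: (j2988)² + 5.5·j2988 + 25 = -8928119 + j16434 → |·| ≈ 8.9281e+06, ∠ ≈ 179.89°
|G| = 250 · 3108.5 / 8.9281e+06 ≈ 0.087043
Gain = 20 log₁₀(0.087043) ≈ -21.21 dB
∠G = 74.00° − 179.89° = -105.89°

-21.2 dB, -105.9°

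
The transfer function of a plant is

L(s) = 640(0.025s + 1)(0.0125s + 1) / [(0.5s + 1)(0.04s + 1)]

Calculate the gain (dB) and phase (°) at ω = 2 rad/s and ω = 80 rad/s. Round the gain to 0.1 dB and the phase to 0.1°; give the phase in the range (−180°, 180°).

At ω = 2 rad/s:
zero (1 + j2·0.025) = 1 + j0.05 → |·| ≈ 1.0012, ∠ ≈ 2.86°
zero (1 + j2·0.0125) = 1 + j0.025 → |·| ≈ 1.0003, ∠ ≈ 1.43°
pole (1 + j2·0.5) = 1 + j1 → |·| ≈ 1.4142, ∠ ≈ 45.00°
pole (1 + j2·0.04) = 1 + j0.08 → |·| ≈ 1.0032, ∠ ≈ 4.57°
|L| = 640 · 1.0012 · 1.0003 / (1.4142 · 1.0032) ≈ 451.79
Gain = 20 log₁₀(451.79) ≈ 53.10 dB
∠L = (2.86° + 1.43°) − (45.00° + 4.57°) = -45.28°

At ω = 80 rad/s:
zero (1 + j80·0.025) = 1 + j2 → |·| ≈ 2.2361, ∠ ≈ 63.43°
zero (1 + j80·0.0125) = 1 + j1 → |·| ≈ 1.4142, ∠ ≈ 45.00°
pole (1 + j80·0.5) = 1 + j40 → |·| ≈ 40.012, ∠ ≈ 88.57°
pole (1 + j80·0.04) = 1 + j3.2 → |·| ≈ 3.3526, ∠ ≈ 72.65°
|L| = 640 · 2.2361 · 1.4142 / (40.012 · 3.3526) ≈ 15.087
Gain = 20 log₁₀(15.087) ≈ 23.57 dB
∠L = (63.43° + 45.00°) − (88.57° + 72.65°) = -52.79°

ω = 2: 53.1 dB, -45.3°; ω = 80: 23.6 dB, -52.8°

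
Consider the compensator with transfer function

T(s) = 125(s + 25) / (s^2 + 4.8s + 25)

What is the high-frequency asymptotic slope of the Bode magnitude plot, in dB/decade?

Each pole contributes −20 dB/decade at high frequency; each zero contributes +20 dB/decade.
Net: 1 zero(s) − 2 pole(s) → -20 dB/decade.

-20 dB/decade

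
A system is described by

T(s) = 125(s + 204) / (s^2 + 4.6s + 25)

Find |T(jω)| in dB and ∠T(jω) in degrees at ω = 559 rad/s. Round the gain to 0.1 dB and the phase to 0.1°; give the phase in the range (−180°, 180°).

-12.5 dB, -109.6°

At s = jω = j559:
zero (s+204): 204 + j559 → |·| = √(204²+559²) = √354097 ≈ 595.06, ∠ = arctan(559/204) ≈ 69.95°
quadratic: (j559)² + 4.6·j559 + 25 = -312456 + j2571.4 → |·| ≈ 3.1247e+05, ∠ ≈ 179.53°
|T| = 125 · 595.06 / 3.1247e+05 ≈ 0.23805
Gain = 20 log₁₀(0.23805) ≈ -12.47 dB
∠T = 69.95° − 179.53° = -109.58°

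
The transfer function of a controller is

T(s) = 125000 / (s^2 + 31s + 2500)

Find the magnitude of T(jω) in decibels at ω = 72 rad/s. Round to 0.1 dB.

At s = jω = j72:
quadratic: (j72)² + 31·j72 + 2500 = -2684 + j2232 → |·| ≈ 3490.8, ∠ ≈ 140.25°
|T| = 125000 / 3490.8 ≈ 35.808
Gain = 20 log₁₀(35.808) ≈ 31.08 dB

31.1 dB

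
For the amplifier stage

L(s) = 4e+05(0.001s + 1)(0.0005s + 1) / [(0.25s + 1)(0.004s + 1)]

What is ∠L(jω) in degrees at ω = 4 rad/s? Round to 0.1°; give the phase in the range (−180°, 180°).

At ω = 4 rad/s:
zero (1 + j4·0.001) = 1 + j0.004 → |·| ≈ 1, ∠ ≈ 0.23°
zero (1 + j4·0.0005) = 1 + j0.002 → |·| ≈ 1, ∠ ≈ 0.11°
pole (1 + j4·0.25) = 1 + j1 → |·| ≈ 1.4142, ∠ ≈ 45.00°
pole (1 + j4·0.004) = 1 + j0.016 → |·| ≈ 1.0001, ∠ ≈ 0.92°
∠L = (0.23° + 0.11°) − (45.00° + 0.92°) = -45.58°

-45.6°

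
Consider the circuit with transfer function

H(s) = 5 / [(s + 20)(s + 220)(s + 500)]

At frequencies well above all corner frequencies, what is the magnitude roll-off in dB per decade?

Each pole contributes −20 dB/decade at high frequency; each zero contributes +20 dB/decade.
Net: 0 zero(s) − 3 pole(s) → -60 dB/decade.

-60 dB/decade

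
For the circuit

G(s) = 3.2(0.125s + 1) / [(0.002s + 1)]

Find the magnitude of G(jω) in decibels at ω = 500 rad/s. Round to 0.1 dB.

At ω = 500 rad/s:
zero (1 + j500·0.125) = 1 + j62.5 → |·| ≈ 62.508, ∠ ≈ 89.08°
pole (1 + j500·0.002) = 1 + j1 → |·| ≈ 1.4142, ∠ ≈ 45.00°
|G| = 3.2 · 62.508 / (1.4142) ≈ 141.44
Gain = 20 log₁₀(141.44) ≈ 43.01 dB

43.0 dB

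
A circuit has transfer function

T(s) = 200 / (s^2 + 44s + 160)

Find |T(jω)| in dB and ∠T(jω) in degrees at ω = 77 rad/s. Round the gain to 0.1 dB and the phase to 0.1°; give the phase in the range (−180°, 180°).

Substitute s = j77:
Numerator: 200 = 200 + j0
Denominator: (j77)^2 + 44(j77) + 160 = -5769 + j3388
|N| = √(200² + 0²) ≈ 200, ∠N ≈ 0.00°
|D| = √(5769² + 3388²) ≈ 6690.3, ∠D ≈ 149.58°
|T| = 200 / 6690.3 ≈ 0.029894
Gain = 20 log₁₀(0.029894) ≈ -30.49 dB
∠T = 0.00° − 149.58° = -149.58°

-30.5 dB, -149.6°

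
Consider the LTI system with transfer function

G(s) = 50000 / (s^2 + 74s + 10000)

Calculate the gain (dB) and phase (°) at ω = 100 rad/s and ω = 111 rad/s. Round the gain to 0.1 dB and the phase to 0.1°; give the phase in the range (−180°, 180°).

At s = jω = j100:
quadratic: (j100)² + 74·j100 + 10000 = 0 + j7400 → |·| ≈ 7400, ∠ ≈ 90.00°
|G| = 50000 / 7400 ≈ 6.7568
Gain = 20 log₁₀(6.7568) ≈ 16.59 dB
∠G = 0.00° − 90.00° = -90.00°

At s = jω = j111:
quadratic: (j111)² + 74·j111 + 10000 = -2321 + j8214 → |·| ≈ 8535.6, ∠ ≈ 105.78°
|G| = 50000 / 8535.6 ≈ 5.8578
Gain = 20 log₁₀(5.8578) ≈ 15.35 dB
∠G = 0.00° − 105.78° = -105.78°

ω = 100: 16.6 dB, -90.0°; ω = 111: 15.4 dB, -105.8°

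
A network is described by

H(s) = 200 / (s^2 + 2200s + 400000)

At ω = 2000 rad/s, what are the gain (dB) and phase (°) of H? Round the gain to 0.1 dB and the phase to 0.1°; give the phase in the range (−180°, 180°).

-89.1 dB, -129.3°

Substitute s = j2000:
Numerator: 200 = 200 + j0
Denominator: (j2000)^2 + 2200(j2000) + 400000 = -3600000 + j4400000
|N| = √(200² + 0²) ≈ 200, ∠N ≈ 0.00°
|D| = √(3600000² + 4400000²) ≈ 5.6851e+06, ∠D ≈ 129.29°
|H| = 200 / 5.6851e+06 ≈ 3.518e-05
Gain = 20 log₁₀(3.518e-05) ≈ -89.07 dB
∠H = 0.00° − 129.29° = -129.29°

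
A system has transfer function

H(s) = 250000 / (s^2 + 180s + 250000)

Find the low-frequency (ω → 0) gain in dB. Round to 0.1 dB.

0.0 dB

H(0) = 250000 / 250000 = 1
20 log₁₀(1) ≈ 0.00 dB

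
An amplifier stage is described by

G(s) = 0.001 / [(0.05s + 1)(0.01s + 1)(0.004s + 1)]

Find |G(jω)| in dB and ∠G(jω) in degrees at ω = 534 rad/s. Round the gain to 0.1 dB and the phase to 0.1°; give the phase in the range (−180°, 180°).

At ω = 534 rad/s:
pole (1 + j534·0.05) = 1 + j26.7 → |·| ≈ 26.719, ∠ ≈ 87.86°
pole (1 + j534·0.01) = 1 + j5.34 → |·| ≈ 5.4328, ∠ ≈ 79.39°
pole (1 + j534·0.004) = 1 + j2.136 → |·| ≈ 2.3585, ∠ ≈ 64.91°
|G| = 0.001 · 1 / (26.719 · 5.4328 · 2.3585) ≈ 2.9209e-06
Gain = 20 log₁₀(2.9209e-06) ≈ -110.69 dB
∠G = (0°) − (87.86° + 79.39° + 64.91°) = -232.16° ≡ 127.84° (principal value)

-110.7 dB, 127.8°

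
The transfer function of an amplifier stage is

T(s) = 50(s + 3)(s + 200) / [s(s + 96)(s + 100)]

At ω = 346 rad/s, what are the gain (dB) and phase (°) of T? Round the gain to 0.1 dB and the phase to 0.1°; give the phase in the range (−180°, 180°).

-16.2 dB, -88.9°

At s = jω = j346:
zero (s+3): 3 + j346 → |·| = √(3²+346²) = √119725 ≈ 346.01, ∠ = arctan(346/3) ≈ 89.50°
zero (s+200): 200 + j346 → |·| = √(200²+346²) = √159716 ≈ 399.64, ∠ = arctan(346/200) ≈ 59.97°
pole (s+96): 96 + j346 → |·| = √(96²+346²) = √128932 ≈ 359.07, ∠ = arctan(346/96) ≈ 74.49°
pole (s+100): 100 + j346 → |·| = √(100²+346²) = √129716 ≈ 360.16, ∠ = arctan(346/100) ≈ 73.88°
pole at origin: |s| = 346, ∠ = 90.00° (in denominator)
|T| = 50 · 1.3828e+05 / 4.4746e+07 ≈ 0.15452
Gain = 20 log₁₀(0.15452) ≈ -16.22 dB
∠T = 149.47° − 238.37° = -88.90°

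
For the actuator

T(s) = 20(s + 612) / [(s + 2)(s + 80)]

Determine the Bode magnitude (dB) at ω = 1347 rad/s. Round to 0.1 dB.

At s = jω = j1347:
zero (s+612): 612 + j1347 → |·| = √(612²+1347²) = √2188953 ≈ 1479.5, ∠ = arctan(1347/612) ≈ 65.57°
pole (s+2): 2 + j1347 → |·| = √(2²+1347²) = √1814413 ≈ 1347, ∠ = arctan(1347/2) ≈ 89.91°
pole (s+80): 80 + j1347 → |·| = √(80²+1347²) = √1820809 ≈ 1349.4, ∠ = arctan(1347/80) ≈ 86.60°
|T| = 20 · 1479.5 / 1.8176e+06 ≈ 0.01628
Gain = 20 log₁₀(0.01628) ≈ -35.77 dB

-35.8 dB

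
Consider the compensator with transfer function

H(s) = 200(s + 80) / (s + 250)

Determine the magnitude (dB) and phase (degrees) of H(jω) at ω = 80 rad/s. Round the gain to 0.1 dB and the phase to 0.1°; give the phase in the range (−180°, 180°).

38.7 dB, 27.3°

At s = jω = j80:
zero (s+80): 80 + j80 → |·| = √(80²+80²) = √12800 ≈ 113.14, ∠ = arctan(80/80) ≈ 45.00°
pole (s+250): 250 + j80 → |·| = √(250²+80²) = √68900 ≈ 262.49, ∠ = arctan(80/250) ≈ 17.74°
|H| = 200 · 113.14 / 262.49 ≈ 86.205
Gain = 20 log₁₀(86.205) ≈ 38.71 dB
∠H = 45.00° − 17.74° = 27.26°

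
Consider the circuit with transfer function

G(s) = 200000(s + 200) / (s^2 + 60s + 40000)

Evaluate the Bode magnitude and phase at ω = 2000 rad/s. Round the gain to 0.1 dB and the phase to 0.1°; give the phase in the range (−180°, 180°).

40.1 dB, -94.0°

At s = jω = j2000:
zero (s+200): 200 + j2000 → |·| = √(200²+2000²) = √4040000 ≈ 2010, ∠ = arctan(2000/200) ≈ 84.29°
quadratic: (j2000)² + 60·j2000 + 40000 = -3960000 + j120000 → |·| ≈ 3.9618e+06, ∠ ≈ 178.26°
|G| = 200000 · 2010 / 3.9618e+06 ≈ 101.47
Gain = 20 log₁₀(101.47) ≈ 40.13 dB
∠G = 84.29° − 178.26° = -93.97°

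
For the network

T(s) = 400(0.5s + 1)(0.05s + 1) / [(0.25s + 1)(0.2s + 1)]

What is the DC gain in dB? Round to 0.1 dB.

52.0 dB

T(0) = 400 · 1 / 1 = 400
20 log₁₀(400) ≈ 52.04 dB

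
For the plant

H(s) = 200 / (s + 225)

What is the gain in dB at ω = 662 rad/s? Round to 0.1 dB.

At s = jω = j662:
pole (s+225): 225 + j662 → |·| = √(225²+662²) = √488869 ≈ 699.19, ∠ = arctan(662/225) ≈ 71.23°
|H| = 200 / 699.19 ≈ 0.28605
Gain = 20 log₁₀(0.28605) ≈ -10.87 dB

-10.9 dB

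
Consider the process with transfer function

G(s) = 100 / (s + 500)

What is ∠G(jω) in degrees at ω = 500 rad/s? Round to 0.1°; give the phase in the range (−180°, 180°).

Substitute s = j500:
Numerator: 100 = 100 + j0
Denominator: (j500) + 500 = 500 + j500
|N| = √(100² + 0²) ≈ 100, ∠N ≈ 0.00°
|D| = √(500² + 500²) ≈ 707.11, ∠D ≈ 45.00°
∠G = 0.00° − 45.00° = -45.00°

-45.0°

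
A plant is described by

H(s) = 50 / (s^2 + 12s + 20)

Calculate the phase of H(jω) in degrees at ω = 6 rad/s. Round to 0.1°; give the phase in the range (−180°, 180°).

-102.5°

Substitute s = j6:
Numerator: 50 = 50 + j0
Denominator: (j6)^2 + 12(j6) + 20 = -16 + j72
|N| = √(50² + 0²) ≈ 50, ∠N ≈ 0.00°
|D| = √(16² + 72²) ≈ 73.756, ∠D ≈ 102.53°
∠H = 0.00° − 102.53° = -102.53°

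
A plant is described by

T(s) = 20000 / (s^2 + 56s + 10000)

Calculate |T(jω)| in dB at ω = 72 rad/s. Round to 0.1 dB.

10.1 dB

At s = jω = j72:
quadratic: (j72)² + 56·j72 + 10000 = 4816 + j4032 → |·| ≈ 6281, ∠ ≈ 39.94°
|T| = 20000 / 6281 ≈ 3.1842
Gain = 20 log₁₀(3.1842) ≈ 10.06 dB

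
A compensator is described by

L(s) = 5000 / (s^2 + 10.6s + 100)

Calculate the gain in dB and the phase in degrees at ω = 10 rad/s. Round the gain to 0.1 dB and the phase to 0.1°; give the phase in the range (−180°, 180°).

At s = jω = j10:
quadratic: (j10)² + 10.6·j10 + 100 = 0 + j106 → |·| ≈ 106, ∠ ≈ 90.00°
|L| = 5000 / 106 ≈ 47.17
Gain = 20 log₁₀(47.17) ≈ 33.47 dB
∠L = 0.00° − 90.00° = -90.00°

33.5 dB, -90.0°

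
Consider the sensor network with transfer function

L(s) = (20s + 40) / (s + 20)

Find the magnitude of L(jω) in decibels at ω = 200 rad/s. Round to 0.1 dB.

26.0 dB

Substitute s = j200:
Numerator: 20(j200) + 40 = 40 + j4000
Denominator: (j200) + 20 = 20 + j200
|N| = √(40² + 4000²) ≈ 4000.2, ∠N ≈ 89.43°
|D| = √(20² + 200²) ≈ 201, ∠D ≈ 84.29°
|L| = 4000.2 / 201 ≈ 19.901
Gain = 20 log₁₀(19.901) ≈ 25.98 dB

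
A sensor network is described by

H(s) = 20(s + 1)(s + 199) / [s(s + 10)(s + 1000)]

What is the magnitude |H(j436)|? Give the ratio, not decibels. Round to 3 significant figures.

At s = jω = j436:
zero (s+1): 1 + j436 → |·| = √(1²+436²) = √190097 ≈ 436, ∠ = arctan(436/1) ≈ 89.87°
zero (s+199): 199 + j436 → |·| = √(199²+436²) = √229697 ≈ 479.27, ∠ = arctan(436/199) ≈ 65.47°
pole (s+10): 10 + j436 → |·| = √(10²+436²) = √190196 ≈ 436.11, ∠ = arctan(436/10) ≈ 88.69°
pole (s+1000): 1000 + j436 → |·| = √(1000²+436²) = √1190096 ≈ 1090.9, ∠ = arctan(436/1000) ≈ 23.56°
pole at origin: |s| = 436, ∠ = 90.00° (in denominator)
|H| = 20 · 2.0896e+05 / 2.0743e+08 ≈ 0.020148

0.0201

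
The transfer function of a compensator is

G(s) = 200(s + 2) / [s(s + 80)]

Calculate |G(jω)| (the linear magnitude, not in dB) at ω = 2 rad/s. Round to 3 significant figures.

3.53

At s = jω = j2:
zero (s+2): 2 + j2 → |·| = √(2²+2²) = √8 ≈ 2.8284, ∠ = arctan(2/2) ≈ 45.00°
pole (s+80): 80 + j2 → |·| = √(80²+2²) = √6404 ≈ 80.025, ∠ = arctan(2/80) ≈ 1.43°
pole at origin: |s| = 2, ∠ = 90.00° (in denominator)
|G| = 200 · 2.8284 / 160.05 ≈ 3.5344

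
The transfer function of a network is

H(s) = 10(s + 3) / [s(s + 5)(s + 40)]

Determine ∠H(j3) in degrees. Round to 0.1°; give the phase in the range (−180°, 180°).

At s = jω = j3:
zero (s+3): 3 + j3 → |·| = √(3²+3²) = √18 ≈ 4.2426, ∠ = arctan(3/3) ≈ 45.00°
pole (s+5): 5 + j3 → |·| = √(5²+3²) = √34 ≈ 5.831, ∠ = arctan(3/5) ≈ 30.96°
pole (s+40): 40 + j3 → |·| = √(40²+3²) = √1609 ≈ 40.112, ∠ = arctan(3/40) ≈ 4.29°
pole at origin: |s| = 3, ∠ = 90.00° (in denominator)
∠H = 45.00° − 125.25° = -80.25°

-80.3°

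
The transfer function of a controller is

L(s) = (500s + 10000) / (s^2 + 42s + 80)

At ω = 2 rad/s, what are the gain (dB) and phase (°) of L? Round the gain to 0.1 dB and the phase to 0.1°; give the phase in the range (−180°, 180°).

Substitute s = j2:
Numerator: 500(j2) + 10000 = 10000 + j1000
Denominator: (j2)^2 + 42(j2) + 80 = 76 + j84
|N| = √(10000² + 1000²) ≈ 10050, ∠N ≈ 5.71°
|D| = √(76² + 84²) ≈ 113.28, ∠D ≈ 47.86°
|L| = 10050 / 113.28 ≈ 88.718
Gain = 20 log₁₀(88.718) ≈ 38.96 dB
∠L = 5.71° − 47.86° = -42.15°

39.0 dB, -42.2°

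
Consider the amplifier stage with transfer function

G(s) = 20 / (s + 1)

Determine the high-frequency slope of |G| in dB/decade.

Each pole contributes −20 dB/decade at high frequency; each zero contributes +20 dB/decade.
Net: 0 zero(s) − 1 pole(s) → -20 dB/decade.

-20 dB/decade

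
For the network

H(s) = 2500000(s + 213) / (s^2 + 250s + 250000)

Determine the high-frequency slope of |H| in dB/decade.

Each pole contributes −20 dB/decade at high frequency; each zero contributes +20 dB/decade.
Net: 1 zero(s) − 2 pole(s) → -20 dB/decade.

-20 dB/decade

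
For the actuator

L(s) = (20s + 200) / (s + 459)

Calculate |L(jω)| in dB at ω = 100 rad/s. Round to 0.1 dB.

Substitute s = j100:
Numerator: 20(j100) + 200 = 200 + j2000
Denominator: (j100) + 459 = 459 + j100
|N| = √(200² + 2000²) ≈ 2010, ∠N ≈ 84.29°
|D| = √(459² + 100²) ≈ 469.77, ∠D ≈ 12.29°
|L| = 2010 / 469.77 ≈ 4.2787
Gain = 20 log₁₀(4.2787) ≈ 12.63 dB

12.6 dB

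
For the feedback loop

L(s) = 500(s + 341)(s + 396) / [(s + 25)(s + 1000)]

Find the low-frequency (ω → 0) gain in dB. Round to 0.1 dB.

68.6 dB

L(0) = 500·341·396 / (25·1000) ≈ 2700.7
20 log₁₀(2700.7) ≈ 68.63 dB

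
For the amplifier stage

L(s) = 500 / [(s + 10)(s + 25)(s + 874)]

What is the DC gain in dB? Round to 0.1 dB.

L(0) = 500 / (10·25·874) ≈ 0.0022883
20 log₁₀(0.0022883) ≈ -52.81 dB

-52.8 dB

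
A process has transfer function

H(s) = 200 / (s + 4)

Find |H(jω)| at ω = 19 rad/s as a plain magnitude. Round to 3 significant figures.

10.3

Substitute s = j19:
Numerator: 200 = 200 + j0
Denominator: (j19) + 4 = 4 + j19
|N| = √(200² + 0²) ≈ 200, ∠N ≈ 0.00°
|D| = √(4² + 19²) ≈ 19.416, ∠D ≈ 78.11°
|H| = 200 / 19.416 ≈ 10.301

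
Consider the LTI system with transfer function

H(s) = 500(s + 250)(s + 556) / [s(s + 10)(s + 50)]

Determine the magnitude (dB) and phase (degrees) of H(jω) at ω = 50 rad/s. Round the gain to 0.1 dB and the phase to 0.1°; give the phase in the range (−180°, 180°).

At s = jω = j50:
zero (s+250): 250 + j50 → |·| = √(250²+50²) = √65000 ≈ 254.95, ∠ = arctan(50/250) ≈ 11.31°
zero (s+556): 556 + j50 → |·| = √(556²+50²) = √311636 ≈ 558.24, ∠ = arctan(50/556) ≈ 5.14°
pole (s+10): 10 + j50 → |·| = √(10²+50²) = √2600 ≈ 50.99, ∠ = arctan(50/10) ≈ 78.69°
pole (s+50): 50 + j50 → |·| = √(50²+50²) = √5000 ≈ 70.711, ∠ = arctan(50/50) ≈ 45.00°
pole at origin: |s| = 50, ∠ = 90.00° (in denominator)
|H| = 500 · 1.4232e+05 / 1.8028e+05 ≈ 394.72
Gain = 20 log₁₀(394.72) ≈ 51.93 dB
∠H = 16.45° − 213.69° = -197.24° ≡ 162.76° (principal value)

51.9 dB, 162.8°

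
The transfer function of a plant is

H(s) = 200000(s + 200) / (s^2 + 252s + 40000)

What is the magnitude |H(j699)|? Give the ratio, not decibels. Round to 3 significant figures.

302

At s = jω = j699:
zero (s+200): 200 + j699 → |·| = √(200²+699²) = √528601 ≈ 727.05, ∠ = arctan(699/200) ≈ 74.03°
quadratic: (j699)² + 252·j699 + 40000 = -448601 + j176148 → |·| ≈ 4.8194e+05, ∠ ≈ 158.56°
|H| = 200000 · 727.05 / 4.8194e+05 ≈ 301.72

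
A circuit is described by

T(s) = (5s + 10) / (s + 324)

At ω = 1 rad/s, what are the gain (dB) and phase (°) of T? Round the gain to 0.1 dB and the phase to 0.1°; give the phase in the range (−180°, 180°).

Substitute s = j1:
Numerator: 5(j1) + 10 = 10 + j5
Denominator: (j1) + 324 = 324 + j1
|N| = √(10² + 5²) ≈ 11.18, ∠N ≈ 26.57°
|D| = √(324² + 1²) ≈ 324, ∠D ≈ 0.18°
|T| = 11.18 / 324 ≈ 0.034506
Gain = 20 log₁₀(0.034506) ≈ -29.24 dB
∠T = 26.57° − 0.18° = 26.39°

-29.2 dB, 26.4°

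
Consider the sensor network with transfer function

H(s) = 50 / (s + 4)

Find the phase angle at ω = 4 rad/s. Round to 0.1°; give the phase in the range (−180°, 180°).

-45.0°

Substitute s = j4:
Numerator: 50 = 50 + j0
Denominator: (j4) + 4 = 4 + j4
|N| = √(50² + 0²) ≈ 50, ∠N ≈ 0.00°
|D| = √(4² + 4²) ≈ 5.6569, ∠D ≈ 45.00°
∠H = 0.00° − 45.00° = -45.00°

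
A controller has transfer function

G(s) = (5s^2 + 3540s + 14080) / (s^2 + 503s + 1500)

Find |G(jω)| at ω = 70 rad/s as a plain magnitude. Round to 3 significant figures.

Substitute s = j70:
Numerator: 5(j70)^2 + 3540(j70) + 14080 = -10420 + j247800
Denominator: (j70)^2 + 503(j70) + 1500 = -3400 + j35210
|N| = √(10420² + 247800²) ≈ 2.4802e+05, ∠N ≈ 92.41°
|D| = √(3400² + 35210²) ≈ 35374, ∠D ≈ 95.52°
|G| = 2.4802e+05 / 35374 ≈ 7.0114

7.01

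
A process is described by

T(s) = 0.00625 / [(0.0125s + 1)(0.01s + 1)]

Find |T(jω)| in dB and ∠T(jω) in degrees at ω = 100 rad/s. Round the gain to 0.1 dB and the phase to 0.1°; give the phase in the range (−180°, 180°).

At ω = 100 rad/s:
pole (1 + j100·0.0125) = 1 + j1.25 → |·| ≈ 1.6008, ∠ ≈ 51.34°
pole (1 + j100·0.01) = 1 + j1 → |·| ≈ 1.4142, ∠ ≈ 45.00°
|T| = 0.00625 · 1 / (1.6008 · 1.4142) ≈ 0.0027608
Gain = 20 log₁₀(0.0027608) ≈ -51.18 dB
∠T = (0°) − (51.34° + 45.00°) = -96.34°

-51.2 dB, -96.3°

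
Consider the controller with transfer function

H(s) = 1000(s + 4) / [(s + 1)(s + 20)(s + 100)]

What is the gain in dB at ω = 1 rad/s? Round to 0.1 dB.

At s = jω = j1:
zero (s+4): 4 + j1 → |·| = √(4²+1²) = √17 ≈ 4.1231, ∠ = arctan(1/4) ≈ 14.04°
pole (s+1): 1 + j1 → |·| = √(1²+1²) = √2 ≈ 1.4142, ∠ = arctan(1/1) ≈ 45.00°
pole (s+20): 20 + j1 → |·| = √(20²+1²) = √401 ≈ 20.025, ∠ = arctan(1/20) ≈ 2.86°
pole (s+100): 100 + j1 → |·| = √(100²+1²) = √10001 ≈ 100, ∠ = arctan(1/100) ≈ 0.57°
|H| = 1000 · 4.1231 / 2831.9 ≈ 1.4559
Gain = 20 log₁₀(1.4559) ≈ 3.26 dB

3.3 dB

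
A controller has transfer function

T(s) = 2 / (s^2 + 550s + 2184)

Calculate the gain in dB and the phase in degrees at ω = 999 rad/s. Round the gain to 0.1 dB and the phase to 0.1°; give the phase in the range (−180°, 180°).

Substitute s = j999:
Numerator: 2 = 2 + j0
Denominator: (j999)^2 + 550(j999) + 2184 = -995817 + j549450
|N| = √(2² + 0²) ≈ 2, ∠N ≈ 0.00°
|D| = √(995817² + 549450²) ≈ 1.1373e+06, ∠D ≈ 151.11°
|T| = 2 / 1.1373e+06 ≈ 1.7586e-06
Gain = 20 log₁₀(1.7586e-06) ≈ -115.10 dB
∠T = 0.00° − 151.11° = -151.11°

-115.1 dB, -151.1°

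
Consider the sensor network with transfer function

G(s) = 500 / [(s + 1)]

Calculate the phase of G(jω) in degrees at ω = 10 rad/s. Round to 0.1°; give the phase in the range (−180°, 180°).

At ω = 10 rad/s:
pole (1 + j10·1) = 1 + j10 → |·| ≈ 10.05, ∠ ≈ 84.29°
∠G = (0°) − (84.29°) = -84.29°

-84.3°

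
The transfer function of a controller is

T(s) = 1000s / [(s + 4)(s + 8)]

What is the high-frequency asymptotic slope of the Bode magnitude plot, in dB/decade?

Each pole contributes −20 dB/decade at high frequency; each zero contributes +20 dB/decade.
Net: 1 zero(s) − 2 pole(s) → -20 dB/decade.

-20 dB/decade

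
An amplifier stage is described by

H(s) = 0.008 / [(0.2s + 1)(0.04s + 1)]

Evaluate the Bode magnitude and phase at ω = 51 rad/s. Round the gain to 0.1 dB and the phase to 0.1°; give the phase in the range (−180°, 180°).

-69.3 dB, -148.3°

At ω = 51 rad/s:
pole (1 + j51·0.2) = 1 + j10.2 → |·| ≈ 10.249, ∠ ≈ 84.40°
pole (1 + j51·0.04) = 1 + j2.04 → |·| ≈ 2.2719, ∠ ≈ 63.89°
|H| = 0.008 · 1 / (10.249 · 2.2719) ≈ 0.00034357
Gain = 20 log₁₀(0.00034357) ≈ -69.28 dB
∠H = (0°) − (84.40° + 63.89°) = -148.29°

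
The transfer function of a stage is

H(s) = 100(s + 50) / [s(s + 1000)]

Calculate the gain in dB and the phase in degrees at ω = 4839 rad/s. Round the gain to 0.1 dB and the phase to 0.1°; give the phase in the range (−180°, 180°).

At s = jω = j4839:
zero (s+50): 50 + j4839 → |·| = √(50²+4839²) = √23418421 ≈ 4839.3, ∠ = arctan(4839/50) ≈ 89.41°
pole (s+1000): 1000 + j4839 → |·| = √(1000²+4839²) = √24415921 ≈ 4941.2, ∠ = arctan(4839/1000) ≈ 78.32°
pole at origin: |s| = 4839, ∠ = 90.00° (in denominator)
|H| = 100 · 4839.3 / 2.391e+07 ≈ 0.02024
Gain = 20 log₁₀(0.02024) ≈ -33.88 dB
∠H = 89.41° − 168.32° = -78.91°

-33.9 dB, -78.9°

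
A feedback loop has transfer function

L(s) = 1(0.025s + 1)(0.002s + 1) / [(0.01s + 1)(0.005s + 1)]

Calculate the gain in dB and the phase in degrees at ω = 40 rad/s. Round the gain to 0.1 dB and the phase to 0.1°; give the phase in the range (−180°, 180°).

2.2 dB, 16.5°

At ω = 40 rad/s:
zero (1 + j40·0.025) = 1 + j1 → |·| ≈ 1.4142, ∠ ≈ 45.00°
zero (1 + j40·0.002) = 1 + j0.08 → |·| ≈ 1.0032, ∠ ≈ 4.57°
pole (1 + j40·0.01) = 1 + j0.4 → |·| ≈ 1.077, ∠ ≈ 21.80°
pole (1 + j40·0.005) = 1 + j0.2 → |·| ≈ 1.0198, ∠ ≈ 11.31°
|L| = 1 · 1.4142 · 1.0032 / (1.077 · 1.0198) ≈ 1.2917
Gain = 20 log₁₀(1.2917) ≈ 2.22 dB
∠L = (45.00° + 4.57°) − (21.80° + 11.31°) = 16.46°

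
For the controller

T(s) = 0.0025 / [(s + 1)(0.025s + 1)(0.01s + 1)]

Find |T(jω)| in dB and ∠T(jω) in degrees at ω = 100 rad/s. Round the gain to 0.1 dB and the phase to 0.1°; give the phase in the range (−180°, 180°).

-103.7 dB, 157.4°

At ω = 100 rad/s:
pole (1 + j100·1) = 1 + j100 → |·| ≈ 100, ∠ ≈ 89.43°
pole (1 + j100·0.025) = 1 + j2.5 → |·| ≈ 2.6926, ∠ ≈ 68.20°
pole (1 + j100·0.01) = 1 + j1 → |·| ≈ 1.4142, ∠ ≈ 45.00°
|T| = 0.0025 · 1 / (100 · 2.6926 · 1.4142) ≈ 6.5653e-06
Gain = 20 log₁₀(6.5653e-06) ≈ -103.65 dB
∠T = (0°) − (89.43° + 68.20° + 45.00°) = -202.63° ≡ 157.37° (principal value)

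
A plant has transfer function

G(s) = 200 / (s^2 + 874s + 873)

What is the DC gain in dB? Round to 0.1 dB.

G(0) = 200 / 873 ≈ 0.2291
20 log₁₀(0.2291) ≈ -12.80 dB

-12.8 dB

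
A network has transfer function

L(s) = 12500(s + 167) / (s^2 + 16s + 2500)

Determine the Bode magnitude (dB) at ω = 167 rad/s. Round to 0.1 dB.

At s = jω = j167:
zero (s+167): 167 + j167 → |·| = √(167²+167²) = √55778 ≈ 236.17, ∠ = arctan(167/167) ≈ 45.00°
quadratic: (j167)² + 16·j167 + 2500 = -25389 + j2672 → |·| ≈ 25529, ∠ ≈ 173.99°
|L| = 12500 · 236.17 / 25529 ≈ 115.64
Gain = 20 log₁₀(115.64) ≈ 41.26 dB

41.3 dB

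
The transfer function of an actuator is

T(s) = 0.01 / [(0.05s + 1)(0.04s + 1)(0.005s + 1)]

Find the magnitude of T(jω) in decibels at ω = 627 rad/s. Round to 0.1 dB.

-108.3 dB

At ω = 627 rad/s:
pole (1 + j627·0.05) = 1 + j31.35 → |·| ≈ 31.366, ∠ ≈ 88.17°
pole (1 + j627·0.04) = 1 + j25.08 → |·| ≈ 25.1, ∠ ≈ 87.72°
pole (1 + j627·0.005) = 1 + j3.135 → |·| ≈ 3.2906, ∠ ≈ 72.31°
|T| = 0.01 · 1 / (31.366 · 25.1 · 3.2906) ≈ 3.86e-06
Gain = 20 log₁₀(3.86e-06) ≈ -108.27 dB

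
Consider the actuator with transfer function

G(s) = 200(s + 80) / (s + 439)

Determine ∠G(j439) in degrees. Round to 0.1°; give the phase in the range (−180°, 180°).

34.7°

At s = jω = j439:
zero (s+80): 80 + j439 → |·| = √(80²+439²) = √199121 ≈ 446.23, ∠ = arctan(439/80) ≈ 79.67°
pole (s+439): 439 + j439 → |·| = √(439²+439²) = √385442 ≈ 620.84, ∠ = arctan(439/439) ≈ 45.00°
∠G = 79.67° − 45.00° = 34.67°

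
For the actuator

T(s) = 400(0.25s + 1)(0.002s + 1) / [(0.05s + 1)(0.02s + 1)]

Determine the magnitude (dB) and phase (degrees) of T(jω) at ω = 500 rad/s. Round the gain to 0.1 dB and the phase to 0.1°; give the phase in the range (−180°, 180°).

49.0 dB, -37.5°

At ω = 500 rad/s:
zero (1 + j500·0.25) = 1 + j125 → |·| ≈ 125, ∠ ≈ 89.54°
zero (1 + j500·0.002) = 1 + j1 → |·| ≈ 1.4142, ∠ ≈ 45.00°
pole (1 + j500·0.05) = 1 + j25 → |·| ≈ 25.02, ∠ ≈ 87.71°
pole (1 + j500·0.02) = 1 + j10 → |·| ≈ 10.05, ∠ ≈ 84.29°
|T| = 400 · 125 · 1.4142 / (25.02 · 10.05) ≈ 281.21
Gain = 20 log₁₀(281.21) ≈ 48.98 dB
∠T = (89.54° + 45.00°) − (87.71° + 84.29°) = -37.46°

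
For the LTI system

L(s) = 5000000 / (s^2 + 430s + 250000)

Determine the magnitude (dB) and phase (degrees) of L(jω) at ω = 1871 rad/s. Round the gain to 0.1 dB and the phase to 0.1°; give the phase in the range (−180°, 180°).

At s = jω = j1871:
quadratic: (j1871)² + 430·j1871 + 250000 = -3250641 + j804530 → |·| ≈ 3.3487e+06, ∠ ≈ 166.10°
|L| = 5000000 / 3.3487e+06 ≈ 1.4931
Gain = 20 log₁₀(1.4931) ≈ 3.48 dB
∠L = 0.00° − 166.10° = -166.10°

3.5 dB, -166.1°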